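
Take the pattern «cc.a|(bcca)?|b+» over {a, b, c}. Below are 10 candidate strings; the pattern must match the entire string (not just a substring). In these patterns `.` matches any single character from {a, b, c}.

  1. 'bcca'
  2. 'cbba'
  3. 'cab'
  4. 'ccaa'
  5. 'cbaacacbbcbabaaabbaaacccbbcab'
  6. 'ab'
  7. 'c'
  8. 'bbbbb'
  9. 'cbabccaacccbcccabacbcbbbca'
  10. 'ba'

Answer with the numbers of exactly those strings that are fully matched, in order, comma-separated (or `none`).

1 → match
2 → no match
3 → no match
4 → match
5 → no match
6 → no match
7 → no match
8 → match
9 → no match
10 → no match

1, 4, 8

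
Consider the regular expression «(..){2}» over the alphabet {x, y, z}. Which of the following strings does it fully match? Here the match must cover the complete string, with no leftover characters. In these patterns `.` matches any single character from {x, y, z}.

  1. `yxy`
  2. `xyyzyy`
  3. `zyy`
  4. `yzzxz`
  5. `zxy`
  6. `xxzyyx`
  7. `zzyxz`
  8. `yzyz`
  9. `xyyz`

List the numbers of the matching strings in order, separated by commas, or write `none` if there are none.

1 → no match
2 → no match
3 → no match
4 → no match
5 → no match
6 → no match
7 → no match
8 → match
9 → match

8, 9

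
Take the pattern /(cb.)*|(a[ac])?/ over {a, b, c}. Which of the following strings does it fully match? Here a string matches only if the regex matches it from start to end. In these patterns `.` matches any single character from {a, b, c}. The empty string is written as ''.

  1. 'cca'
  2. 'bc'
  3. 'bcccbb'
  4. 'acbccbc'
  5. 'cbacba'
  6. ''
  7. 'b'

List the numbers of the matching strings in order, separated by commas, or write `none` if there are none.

1 → no match
2 → no match
3 → no match
4 → no match
5 → match
6 → match
7 → no match

5, 6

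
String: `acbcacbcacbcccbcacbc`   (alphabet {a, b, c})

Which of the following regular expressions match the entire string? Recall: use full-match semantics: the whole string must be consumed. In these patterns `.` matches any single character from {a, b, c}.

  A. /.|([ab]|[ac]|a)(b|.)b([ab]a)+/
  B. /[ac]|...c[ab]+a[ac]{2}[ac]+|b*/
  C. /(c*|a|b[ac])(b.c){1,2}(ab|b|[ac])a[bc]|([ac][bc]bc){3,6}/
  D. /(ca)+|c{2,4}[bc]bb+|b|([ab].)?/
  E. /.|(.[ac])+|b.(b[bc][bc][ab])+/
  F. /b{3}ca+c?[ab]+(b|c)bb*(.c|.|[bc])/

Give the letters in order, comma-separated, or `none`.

C, E

A → no match
B → no match
C → match
D → no match
E → match
F → no match — must start with `b`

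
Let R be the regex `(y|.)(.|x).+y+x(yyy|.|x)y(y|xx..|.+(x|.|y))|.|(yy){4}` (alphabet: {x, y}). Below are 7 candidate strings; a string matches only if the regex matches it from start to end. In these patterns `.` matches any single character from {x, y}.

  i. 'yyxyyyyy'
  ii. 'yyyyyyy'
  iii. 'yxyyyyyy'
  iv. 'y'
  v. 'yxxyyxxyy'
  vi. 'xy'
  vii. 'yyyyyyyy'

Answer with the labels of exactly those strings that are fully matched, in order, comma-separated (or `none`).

iv, v, vii

i → no match
ii → no match
iii → no match
iv → match
v → match
vi → no match
vii → match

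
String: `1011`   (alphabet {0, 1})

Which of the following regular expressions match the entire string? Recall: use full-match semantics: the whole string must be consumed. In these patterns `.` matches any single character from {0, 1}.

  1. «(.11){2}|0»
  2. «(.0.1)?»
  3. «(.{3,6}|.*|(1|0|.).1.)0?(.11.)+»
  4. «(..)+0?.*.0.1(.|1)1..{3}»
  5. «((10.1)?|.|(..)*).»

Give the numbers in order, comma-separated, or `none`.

2

1 → no match
2 → match
3 → no match
4 → no match
5 → no match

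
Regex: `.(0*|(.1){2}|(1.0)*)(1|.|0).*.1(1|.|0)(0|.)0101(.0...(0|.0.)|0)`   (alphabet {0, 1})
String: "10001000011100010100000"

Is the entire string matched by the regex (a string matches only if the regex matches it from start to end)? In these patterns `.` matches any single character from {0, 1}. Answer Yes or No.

No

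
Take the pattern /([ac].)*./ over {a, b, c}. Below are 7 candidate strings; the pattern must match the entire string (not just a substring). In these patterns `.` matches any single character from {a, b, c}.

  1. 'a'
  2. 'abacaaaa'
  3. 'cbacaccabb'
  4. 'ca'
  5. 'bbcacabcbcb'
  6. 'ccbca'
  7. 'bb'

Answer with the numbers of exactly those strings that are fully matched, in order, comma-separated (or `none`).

1

1 → match
2 → no match
3 → no match
4 → no match
5 → no match
6 → no match
7 → no match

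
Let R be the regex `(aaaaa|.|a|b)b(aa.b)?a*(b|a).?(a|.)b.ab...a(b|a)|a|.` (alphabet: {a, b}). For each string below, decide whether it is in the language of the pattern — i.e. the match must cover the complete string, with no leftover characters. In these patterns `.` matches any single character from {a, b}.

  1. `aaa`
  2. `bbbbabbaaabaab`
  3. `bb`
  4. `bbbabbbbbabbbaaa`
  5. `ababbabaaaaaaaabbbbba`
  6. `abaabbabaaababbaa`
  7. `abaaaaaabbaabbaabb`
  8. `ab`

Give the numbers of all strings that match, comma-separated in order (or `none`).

none

1 → no match
2 → no match
3 → no match
4 → no match
5 → no match
6 → no match
7 → no match
8 → no match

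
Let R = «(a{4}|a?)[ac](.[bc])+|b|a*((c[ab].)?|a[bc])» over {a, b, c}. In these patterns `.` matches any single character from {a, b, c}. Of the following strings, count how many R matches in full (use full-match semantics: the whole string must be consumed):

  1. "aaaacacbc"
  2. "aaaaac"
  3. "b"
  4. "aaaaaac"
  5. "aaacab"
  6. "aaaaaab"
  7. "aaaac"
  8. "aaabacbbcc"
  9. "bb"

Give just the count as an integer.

1. "aaaacacbc" → match
2. "aaaaac" → match
3. "b" → match
4. "aaaaaac" → match
5. "aaacab" → match
6. "aaaaaab" → match
7. "aaaac" → match
8. "aaabacbbcc" → match
9. "bb" → no match
Total matched: 8

8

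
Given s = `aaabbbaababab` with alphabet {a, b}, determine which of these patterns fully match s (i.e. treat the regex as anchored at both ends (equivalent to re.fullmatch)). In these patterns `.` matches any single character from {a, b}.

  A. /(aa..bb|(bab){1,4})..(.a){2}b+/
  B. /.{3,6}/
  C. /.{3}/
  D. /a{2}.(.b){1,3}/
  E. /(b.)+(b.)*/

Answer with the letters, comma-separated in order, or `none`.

A → match
B → no match
C → no match
D → no match
E → no match — must start with `b`

A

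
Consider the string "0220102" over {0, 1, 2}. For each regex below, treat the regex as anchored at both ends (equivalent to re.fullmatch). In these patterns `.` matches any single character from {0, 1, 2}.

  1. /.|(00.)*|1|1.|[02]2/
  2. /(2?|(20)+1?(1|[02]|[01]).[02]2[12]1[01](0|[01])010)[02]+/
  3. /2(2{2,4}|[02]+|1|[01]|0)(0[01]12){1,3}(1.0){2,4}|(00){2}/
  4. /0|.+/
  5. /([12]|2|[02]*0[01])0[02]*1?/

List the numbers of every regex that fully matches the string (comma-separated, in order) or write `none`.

1 → no match
2 → no match
3 → no match
4 → match
5 → match

4, 5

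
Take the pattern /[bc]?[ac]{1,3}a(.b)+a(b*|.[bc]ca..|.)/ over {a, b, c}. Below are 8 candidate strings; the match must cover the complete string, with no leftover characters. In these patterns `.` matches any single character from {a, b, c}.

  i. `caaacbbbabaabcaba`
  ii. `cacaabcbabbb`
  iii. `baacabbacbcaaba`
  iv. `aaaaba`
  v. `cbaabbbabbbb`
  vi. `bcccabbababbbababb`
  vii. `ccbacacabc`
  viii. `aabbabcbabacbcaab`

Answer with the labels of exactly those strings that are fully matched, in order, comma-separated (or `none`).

i → match
ii → match
iii → no match
iv → match
v → no match
vi → match
vii → no match
viii → match

i, ii, iv, vi, viii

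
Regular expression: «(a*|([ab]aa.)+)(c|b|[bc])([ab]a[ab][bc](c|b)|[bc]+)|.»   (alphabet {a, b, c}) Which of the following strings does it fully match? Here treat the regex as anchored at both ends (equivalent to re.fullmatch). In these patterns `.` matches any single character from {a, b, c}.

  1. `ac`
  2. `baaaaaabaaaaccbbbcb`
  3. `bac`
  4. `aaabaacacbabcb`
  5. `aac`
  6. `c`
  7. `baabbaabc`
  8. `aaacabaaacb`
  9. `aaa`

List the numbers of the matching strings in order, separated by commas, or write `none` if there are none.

1 → no match
2 → match
3 → no match
4 → no match
5 → no match
6 → match
7 → no match
8 → no match
9 → no match

2, 6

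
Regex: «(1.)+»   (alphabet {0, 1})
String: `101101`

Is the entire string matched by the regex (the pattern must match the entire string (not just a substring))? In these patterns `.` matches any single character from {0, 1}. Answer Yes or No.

No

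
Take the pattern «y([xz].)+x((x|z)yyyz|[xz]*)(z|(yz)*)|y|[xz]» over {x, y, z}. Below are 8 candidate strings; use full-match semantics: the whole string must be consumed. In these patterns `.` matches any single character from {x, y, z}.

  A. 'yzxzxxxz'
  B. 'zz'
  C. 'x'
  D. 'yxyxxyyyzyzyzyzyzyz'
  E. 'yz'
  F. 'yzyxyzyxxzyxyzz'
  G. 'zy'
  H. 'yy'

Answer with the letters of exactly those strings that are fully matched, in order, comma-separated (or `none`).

A, C, D

A → match
B → no match
C → match
D → match
E → no match
F → no match
G → no match
H → no match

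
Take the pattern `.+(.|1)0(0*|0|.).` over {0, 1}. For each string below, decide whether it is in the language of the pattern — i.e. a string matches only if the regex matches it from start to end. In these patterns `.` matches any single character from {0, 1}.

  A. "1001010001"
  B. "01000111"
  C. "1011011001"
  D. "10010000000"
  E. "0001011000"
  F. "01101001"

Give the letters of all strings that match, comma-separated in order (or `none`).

A, C, D, E, F

A → match
B → no match
C → match
D → match
E → match
F → match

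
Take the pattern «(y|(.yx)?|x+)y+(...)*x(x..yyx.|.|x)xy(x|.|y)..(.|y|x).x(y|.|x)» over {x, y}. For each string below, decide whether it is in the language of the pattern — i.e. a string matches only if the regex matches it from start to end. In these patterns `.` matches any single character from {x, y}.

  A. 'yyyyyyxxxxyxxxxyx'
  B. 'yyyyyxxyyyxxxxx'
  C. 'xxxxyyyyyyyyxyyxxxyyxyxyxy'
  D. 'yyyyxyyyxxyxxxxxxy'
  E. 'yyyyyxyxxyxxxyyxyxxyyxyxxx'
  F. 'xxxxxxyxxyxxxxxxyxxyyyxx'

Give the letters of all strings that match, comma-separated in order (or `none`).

A → no match
B → no match
C → match
D → no match
E → no match
F → match

C, F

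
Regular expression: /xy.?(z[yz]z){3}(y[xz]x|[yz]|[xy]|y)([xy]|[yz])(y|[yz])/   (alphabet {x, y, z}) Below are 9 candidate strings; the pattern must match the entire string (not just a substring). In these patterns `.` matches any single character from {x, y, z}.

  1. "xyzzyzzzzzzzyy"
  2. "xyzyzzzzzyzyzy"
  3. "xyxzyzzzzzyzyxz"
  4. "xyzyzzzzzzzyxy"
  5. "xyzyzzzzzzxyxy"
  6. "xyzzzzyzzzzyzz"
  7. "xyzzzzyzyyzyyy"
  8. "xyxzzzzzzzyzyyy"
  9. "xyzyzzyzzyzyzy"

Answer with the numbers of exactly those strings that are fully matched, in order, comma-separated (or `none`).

2, 3, 4, 6, 8, 9

1 → no match
2 → match
3 → match
4 → match
5 → no match
6 → match
7 → no match
8 → match
9 → match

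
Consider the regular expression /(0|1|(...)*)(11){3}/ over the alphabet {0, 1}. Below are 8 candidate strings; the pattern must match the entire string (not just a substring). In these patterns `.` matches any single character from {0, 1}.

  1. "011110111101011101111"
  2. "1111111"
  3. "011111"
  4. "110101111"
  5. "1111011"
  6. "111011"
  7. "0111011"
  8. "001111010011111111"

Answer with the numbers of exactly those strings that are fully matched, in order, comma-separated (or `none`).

1 → no match
2. "1111111" → match
3. "011111" → no match
4. "110101111" → no match
5. "1111011" → no match
6. "111011" → no match
7. "0111011" → no match
8 → match

2, 8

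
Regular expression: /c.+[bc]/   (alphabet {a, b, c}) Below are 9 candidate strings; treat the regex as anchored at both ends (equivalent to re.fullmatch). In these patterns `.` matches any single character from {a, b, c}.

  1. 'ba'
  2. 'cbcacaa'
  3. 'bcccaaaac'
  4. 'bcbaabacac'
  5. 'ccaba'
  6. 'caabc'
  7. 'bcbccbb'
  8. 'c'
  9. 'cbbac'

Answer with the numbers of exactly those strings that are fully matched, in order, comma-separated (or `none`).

6, 9

1 → no match — must start with 'c'
2 → no match
3 → no match — must start with 'c'
4 → no match — must start with 'c'
5 → no match
6 → match
7 → no match — must start with 'c'
8 → no match
9 → match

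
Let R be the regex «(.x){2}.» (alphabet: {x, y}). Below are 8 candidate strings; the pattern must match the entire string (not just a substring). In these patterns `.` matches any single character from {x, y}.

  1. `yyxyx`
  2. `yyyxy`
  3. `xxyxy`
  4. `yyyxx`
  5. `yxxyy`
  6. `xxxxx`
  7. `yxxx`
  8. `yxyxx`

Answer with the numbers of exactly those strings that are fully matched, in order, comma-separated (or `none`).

3, 6, 8

1 → no match
2 → no match
3 → match
4 → no match
5 → no match
6 → match
7 → no match
8 → match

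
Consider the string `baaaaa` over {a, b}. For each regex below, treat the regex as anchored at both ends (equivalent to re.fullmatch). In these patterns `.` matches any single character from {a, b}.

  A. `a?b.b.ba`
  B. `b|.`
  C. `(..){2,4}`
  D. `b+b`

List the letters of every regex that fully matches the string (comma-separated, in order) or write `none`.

C

A → no match — must end with `ba`
B → no match
C → match
D → no match — must end with `bb`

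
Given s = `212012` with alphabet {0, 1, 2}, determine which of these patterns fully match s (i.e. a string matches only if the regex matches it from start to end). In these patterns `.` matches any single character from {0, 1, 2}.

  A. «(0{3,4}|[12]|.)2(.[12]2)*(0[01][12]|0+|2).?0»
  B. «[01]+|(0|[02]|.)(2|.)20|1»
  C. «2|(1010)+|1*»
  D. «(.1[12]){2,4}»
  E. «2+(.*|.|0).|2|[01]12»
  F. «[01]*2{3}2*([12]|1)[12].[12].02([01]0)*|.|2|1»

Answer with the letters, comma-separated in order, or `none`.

A → no match — must end with `0`
B → no match
C → no match
D → match
E → match
F → no match

D, E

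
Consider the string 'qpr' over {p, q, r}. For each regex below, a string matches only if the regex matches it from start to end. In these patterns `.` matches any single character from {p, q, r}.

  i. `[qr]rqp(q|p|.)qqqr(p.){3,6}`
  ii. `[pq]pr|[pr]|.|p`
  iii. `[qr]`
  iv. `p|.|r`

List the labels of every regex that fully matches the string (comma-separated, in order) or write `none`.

i → no match
ii → match
iii → no match
iv → no match

ii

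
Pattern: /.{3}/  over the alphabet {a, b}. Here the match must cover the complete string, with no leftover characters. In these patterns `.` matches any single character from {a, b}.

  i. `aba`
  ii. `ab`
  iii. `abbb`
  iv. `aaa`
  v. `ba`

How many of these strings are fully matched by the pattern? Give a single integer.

i → match
ii → no match
iii → no match
iv → match
v → no match
Total matched: 2

2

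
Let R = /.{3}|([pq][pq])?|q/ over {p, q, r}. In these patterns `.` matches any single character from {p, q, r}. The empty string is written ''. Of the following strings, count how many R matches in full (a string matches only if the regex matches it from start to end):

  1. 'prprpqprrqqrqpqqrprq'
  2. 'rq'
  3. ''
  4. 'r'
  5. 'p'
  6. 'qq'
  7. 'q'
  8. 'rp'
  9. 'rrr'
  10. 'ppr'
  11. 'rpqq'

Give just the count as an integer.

1 → no match
2. 'rq' → no match
3. '' → match
4. 'r' → no match
5. 'p' → no match
6. 'qq' → match
7. 'q' → match
8. 'rp' → no match
9. 'rrr' → match
10. 'ppr' → match
11. 'rpqq' → no match
Total matched: 5

5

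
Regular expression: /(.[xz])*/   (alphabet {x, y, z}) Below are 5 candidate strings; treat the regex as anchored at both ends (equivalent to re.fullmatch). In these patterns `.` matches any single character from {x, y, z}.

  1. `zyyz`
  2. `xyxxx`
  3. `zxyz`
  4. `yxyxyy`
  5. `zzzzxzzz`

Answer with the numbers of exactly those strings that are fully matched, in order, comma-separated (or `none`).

3, 5

1 → no match
2 → no match
3 → match
4 → no match
5 → match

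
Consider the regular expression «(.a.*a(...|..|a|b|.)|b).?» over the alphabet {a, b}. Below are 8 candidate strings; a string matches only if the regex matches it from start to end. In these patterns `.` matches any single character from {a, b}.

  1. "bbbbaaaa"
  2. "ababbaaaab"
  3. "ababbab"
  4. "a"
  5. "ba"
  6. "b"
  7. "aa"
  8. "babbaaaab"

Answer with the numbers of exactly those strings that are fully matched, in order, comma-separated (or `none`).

5, 6, 8

1. "bbbbaaaa" → no match
2. "ababbaaaab" → no match
3. "ababbab" → no match
4. "a" → no match
5. "ba" → match
6. "b" → match
7. "aa" → no match
8. "babbaaaab" → match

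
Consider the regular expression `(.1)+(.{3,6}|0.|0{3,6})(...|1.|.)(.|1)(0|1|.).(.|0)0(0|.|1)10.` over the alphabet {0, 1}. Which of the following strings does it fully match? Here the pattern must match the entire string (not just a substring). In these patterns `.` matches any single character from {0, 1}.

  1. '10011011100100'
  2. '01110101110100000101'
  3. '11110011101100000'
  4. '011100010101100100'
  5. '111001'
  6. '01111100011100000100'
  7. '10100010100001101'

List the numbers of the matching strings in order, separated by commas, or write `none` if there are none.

1 → no match
2 → match
3 → no match
4 → match
5 → no match
6 → match
7 → no match

2, 4, 6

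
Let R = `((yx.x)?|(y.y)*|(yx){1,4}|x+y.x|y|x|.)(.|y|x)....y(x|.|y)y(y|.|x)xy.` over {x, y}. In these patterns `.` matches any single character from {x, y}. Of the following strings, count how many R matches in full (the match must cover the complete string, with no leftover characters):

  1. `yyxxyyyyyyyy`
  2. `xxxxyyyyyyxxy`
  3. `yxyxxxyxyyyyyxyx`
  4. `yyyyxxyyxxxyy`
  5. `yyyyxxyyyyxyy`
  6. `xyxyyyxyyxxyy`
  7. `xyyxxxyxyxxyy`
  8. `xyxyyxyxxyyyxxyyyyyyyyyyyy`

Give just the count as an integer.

3

1 → no match
2 → no match
3 → match
4 → no match
5 → match
6 → no match
7 → match
8 → no match
Total matched: 3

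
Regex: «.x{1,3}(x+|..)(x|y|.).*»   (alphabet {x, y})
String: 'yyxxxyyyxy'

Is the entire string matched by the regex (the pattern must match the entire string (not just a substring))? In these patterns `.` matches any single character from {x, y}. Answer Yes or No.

No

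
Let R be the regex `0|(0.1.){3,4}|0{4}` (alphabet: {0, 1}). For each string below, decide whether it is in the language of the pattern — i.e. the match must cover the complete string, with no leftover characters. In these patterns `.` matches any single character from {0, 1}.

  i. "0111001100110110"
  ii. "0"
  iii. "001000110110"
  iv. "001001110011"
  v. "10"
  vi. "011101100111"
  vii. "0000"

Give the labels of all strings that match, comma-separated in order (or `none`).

i, ii, iii, iv, vi, vii

i → match
ii → match
iii → match
iv → match
v → no match — must start with "0"
vi → match
vii → match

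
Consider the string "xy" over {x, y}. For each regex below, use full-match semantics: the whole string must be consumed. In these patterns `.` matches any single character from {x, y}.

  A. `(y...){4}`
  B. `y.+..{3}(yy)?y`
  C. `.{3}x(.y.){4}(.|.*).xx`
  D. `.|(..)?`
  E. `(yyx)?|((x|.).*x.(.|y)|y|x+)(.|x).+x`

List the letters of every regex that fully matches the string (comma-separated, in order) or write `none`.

A → no match — must start with "y"
B → no match — must start with "y"
C → no match — must end with "xx"
D → match
E → no match

D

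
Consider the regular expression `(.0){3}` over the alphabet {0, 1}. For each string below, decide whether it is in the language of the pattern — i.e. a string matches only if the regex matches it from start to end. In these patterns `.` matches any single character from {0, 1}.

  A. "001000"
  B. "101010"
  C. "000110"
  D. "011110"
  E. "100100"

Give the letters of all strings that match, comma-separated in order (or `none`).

A. "001000" → match
B. "101010" → match
C. "000110" → no match
D. "011110" → no match
E. "100100" → no match

A, B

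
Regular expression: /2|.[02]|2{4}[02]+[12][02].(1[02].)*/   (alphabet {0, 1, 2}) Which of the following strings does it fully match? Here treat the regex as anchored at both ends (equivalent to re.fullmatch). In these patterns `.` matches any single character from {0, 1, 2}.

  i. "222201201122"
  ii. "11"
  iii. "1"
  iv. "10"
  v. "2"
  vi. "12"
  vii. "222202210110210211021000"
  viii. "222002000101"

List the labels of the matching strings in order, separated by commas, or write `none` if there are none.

i → no match
ii → no match
iii → no match
iv → match
v → match
vi → match
vii → no match
viii → no match

iv, v, vi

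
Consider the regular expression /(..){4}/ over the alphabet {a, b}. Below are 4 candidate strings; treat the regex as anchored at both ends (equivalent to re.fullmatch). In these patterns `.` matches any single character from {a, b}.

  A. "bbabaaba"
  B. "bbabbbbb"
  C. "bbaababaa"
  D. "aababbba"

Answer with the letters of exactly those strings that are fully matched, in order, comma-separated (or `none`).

A. "bbabaaba" → match
B. "bbabbbbb" → match
C. "bbaababaa" → no match
D. "aababbba" → match

A, B, D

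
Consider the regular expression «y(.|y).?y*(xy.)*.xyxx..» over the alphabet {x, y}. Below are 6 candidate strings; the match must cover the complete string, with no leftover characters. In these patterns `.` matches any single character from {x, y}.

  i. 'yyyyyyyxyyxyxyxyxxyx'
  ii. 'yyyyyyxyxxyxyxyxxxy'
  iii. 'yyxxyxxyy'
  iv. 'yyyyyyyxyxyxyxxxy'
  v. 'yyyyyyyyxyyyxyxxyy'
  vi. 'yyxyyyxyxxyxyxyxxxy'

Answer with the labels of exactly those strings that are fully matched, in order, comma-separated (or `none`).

i, ii, iii, iv, v, vi

i → match
ii → match
iii → match
iv → match
v → match
vi → match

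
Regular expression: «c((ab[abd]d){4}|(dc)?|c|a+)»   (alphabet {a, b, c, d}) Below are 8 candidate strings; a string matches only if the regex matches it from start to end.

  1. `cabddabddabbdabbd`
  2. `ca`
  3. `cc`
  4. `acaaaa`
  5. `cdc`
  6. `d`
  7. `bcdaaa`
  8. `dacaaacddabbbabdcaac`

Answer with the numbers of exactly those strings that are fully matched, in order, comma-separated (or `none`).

1, 2, 3, 5

1 → match
2 → match
3 → match
4 → no match — must start with `c`
5 → match
6 → no match — must start with `c`
7 → no match — must start with `c`
8 → no match — must start with `c`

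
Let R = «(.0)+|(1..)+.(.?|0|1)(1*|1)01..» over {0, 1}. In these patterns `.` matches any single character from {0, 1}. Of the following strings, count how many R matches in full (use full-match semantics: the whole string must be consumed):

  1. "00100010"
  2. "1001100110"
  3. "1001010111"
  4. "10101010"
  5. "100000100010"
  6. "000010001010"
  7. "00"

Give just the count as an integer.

1 → match
2 → no match
3 → match
4 → match
5 → match
6 → match
7 → match
Total matched: 6

6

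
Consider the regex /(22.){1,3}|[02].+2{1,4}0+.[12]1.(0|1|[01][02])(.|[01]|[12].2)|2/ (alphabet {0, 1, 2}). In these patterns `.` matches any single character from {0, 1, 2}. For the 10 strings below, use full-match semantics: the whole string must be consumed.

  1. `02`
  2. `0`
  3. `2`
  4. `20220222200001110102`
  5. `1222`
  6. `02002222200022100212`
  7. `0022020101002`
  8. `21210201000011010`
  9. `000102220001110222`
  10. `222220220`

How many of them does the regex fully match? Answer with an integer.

5

1 → no match
2 → no match
3 → match
4 → match
5 → no match
6 → match
7 → no match
8 → no match
9 → match
10 → match
Total matched: 5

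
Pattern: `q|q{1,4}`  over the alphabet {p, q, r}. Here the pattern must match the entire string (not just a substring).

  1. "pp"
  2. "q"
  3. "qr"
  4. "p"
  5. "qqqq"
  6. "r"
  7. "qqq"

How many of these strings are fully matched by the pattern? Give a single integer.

3

1 → no match — must start with "q"
2 → match
3 → no match — must end with "q"
4 → no match — must start with "q"
5 → match
6 → no match — must start with "q"
7 → match
Total matched: 3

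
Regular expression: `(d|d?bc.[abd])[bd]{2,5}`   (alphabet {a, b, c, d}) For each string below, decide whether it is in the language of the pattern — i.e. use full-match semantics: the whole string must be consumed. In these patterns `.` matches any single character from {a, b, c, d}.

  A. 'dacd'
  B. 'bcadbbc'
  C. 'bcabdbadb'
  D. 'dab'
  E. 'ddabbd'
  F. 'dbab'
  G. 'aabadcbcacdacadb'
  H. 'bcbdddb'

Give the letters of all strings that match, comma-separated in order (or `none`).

H

A → no match
B → no match
C → no match
D → no match
E → no match
F → no match
G → no match
H → match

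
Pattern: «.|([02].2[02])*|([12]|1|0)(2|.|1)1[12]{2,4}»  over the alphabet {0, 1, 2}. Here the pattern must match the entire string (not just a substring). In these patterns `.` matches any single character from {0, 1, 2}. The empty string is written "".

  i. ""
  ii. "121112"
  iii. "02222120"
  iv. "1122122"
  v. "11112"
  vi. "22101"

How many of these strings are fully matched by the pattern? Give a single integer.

i → match
ii → match
iii → match
iv → no match
v → match
vi → no match
Total matched: 4

4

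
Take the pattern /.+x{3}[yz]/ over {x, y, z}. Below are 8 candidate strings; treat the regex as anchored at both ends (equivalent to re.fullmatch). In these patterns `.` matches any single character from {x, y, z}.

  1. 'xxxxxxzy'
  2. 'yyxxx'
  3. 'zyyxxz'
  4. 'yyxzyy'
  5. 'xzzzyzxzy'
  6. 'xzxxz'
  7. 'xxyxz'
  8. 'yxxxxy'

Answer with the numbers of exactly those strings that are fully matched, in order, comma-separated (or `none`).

8

1. 'xxxxxxzy' → no match
2. 'yyxxx' → no match
3. 'zyyxxz' → no match
4. 'yyxzyy' → no match
5. 'xzzzyzxzy' → no match
6. 'xzxxz' → no match
7. 'xxyxz' → no match
8. 'yxxxxy' → match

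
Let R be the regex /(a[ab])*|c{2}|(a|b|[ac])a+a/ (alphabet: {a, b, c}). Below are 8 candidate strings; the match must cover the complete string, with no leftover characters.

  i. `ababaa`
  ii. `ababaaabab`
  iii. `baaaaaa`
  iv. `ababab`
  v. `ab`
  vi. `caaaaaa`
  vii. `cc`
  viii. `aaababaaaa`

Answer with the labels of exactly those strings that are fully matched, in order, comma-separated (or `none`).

i, ii, iii, iv, v, vi, vii, viii

i → match
ii → match
iii → match
iv → match
v → match
vi → match
vii → match
viii → match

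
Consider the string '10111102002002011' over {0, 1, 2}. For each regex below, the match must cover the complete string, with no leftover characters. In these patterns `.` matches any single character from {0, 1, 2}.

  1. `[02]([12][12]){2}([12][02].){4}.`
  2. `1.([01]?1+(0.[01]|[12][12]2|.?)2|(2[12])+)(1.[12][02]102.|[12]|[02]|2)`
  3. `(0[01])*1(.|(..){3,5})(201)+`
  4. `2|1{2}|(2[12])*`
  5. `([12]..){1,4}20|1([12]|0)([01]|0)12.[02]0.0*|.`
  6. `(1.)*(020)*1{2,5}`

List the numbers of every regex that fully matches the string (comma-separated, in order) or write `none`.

6

1 → no match
2 → no match
3 → no match — must end with '201'
4 → no match
5 → no match
6 → match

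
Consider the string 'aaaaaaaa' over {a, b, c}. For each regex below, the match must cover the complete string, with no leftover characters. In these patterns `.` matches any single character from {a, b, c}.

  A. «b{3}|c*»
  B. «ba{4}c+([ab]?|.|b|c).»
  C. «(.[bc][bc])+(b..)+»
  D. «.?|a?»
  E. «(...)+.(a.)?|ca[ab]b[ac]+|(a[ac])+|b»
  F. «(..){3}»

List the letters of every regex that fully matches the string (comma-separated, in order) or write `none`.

A → no match
B → no match — must start with 'ba'
C → no match
D → no match
E → match
F → no match

E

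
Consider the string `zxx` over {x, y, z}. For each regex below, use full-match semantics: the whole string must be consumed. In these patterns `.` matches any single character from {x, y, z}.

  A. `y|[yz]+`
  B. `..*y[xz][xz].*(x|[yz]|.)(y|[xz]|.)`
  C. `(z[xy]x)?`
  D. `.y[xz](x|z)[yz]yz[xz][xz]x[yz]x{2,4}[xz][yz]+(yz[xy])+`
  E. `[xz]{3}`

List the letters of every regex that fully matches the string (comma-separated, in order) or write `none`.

A → no match
B → no match
C → match
D → no match
E → match

C, E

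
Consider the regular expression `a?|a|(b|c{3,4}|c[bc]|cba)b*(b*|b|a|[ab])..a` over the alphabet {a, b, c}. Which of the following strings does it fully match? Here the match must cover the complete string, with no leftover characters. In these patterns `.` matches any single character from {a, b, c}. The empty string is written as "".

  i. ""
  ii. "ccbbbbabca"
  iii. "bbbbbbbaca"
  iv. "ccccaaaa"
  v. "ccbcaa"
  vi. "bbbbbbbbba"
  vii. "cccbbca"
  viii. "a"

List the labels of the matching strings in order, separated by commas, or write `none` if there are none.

i, ii, iii, iv, v, vi, vii, viii

i → match
ii → match
iii → match
iv → match
v → match
vi → match
vii → match
viii → match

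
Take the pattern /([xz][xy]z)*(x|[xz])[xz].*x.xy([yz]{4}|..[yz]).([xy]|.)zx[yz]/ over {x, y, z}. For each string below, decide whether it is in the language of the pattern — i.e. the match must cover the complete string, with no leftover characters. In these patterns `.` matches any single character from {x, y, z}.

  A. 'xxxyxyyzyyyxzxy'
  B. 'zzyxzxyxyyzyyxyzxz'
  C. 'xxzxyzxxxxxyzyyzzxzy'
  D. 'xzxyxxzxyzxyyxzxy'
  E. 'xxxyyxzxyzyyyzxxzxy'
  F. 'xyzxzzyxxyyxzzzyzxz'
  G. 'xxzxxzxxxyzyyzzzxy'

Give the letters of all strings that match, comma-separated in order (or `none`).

A → match
B → match
C → no match
D → match
E → no match
F → no match
G → match

A, B, D, G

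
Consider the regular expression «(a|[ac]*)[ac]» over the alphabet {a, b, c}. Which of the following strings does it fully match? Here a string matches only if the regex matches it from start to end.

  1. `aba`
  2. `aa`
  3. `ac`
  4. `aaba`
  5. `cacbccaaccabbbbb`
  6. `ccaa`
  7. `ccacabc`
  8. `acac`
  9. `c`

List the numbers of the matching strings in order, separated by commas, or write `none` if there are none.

2, 3, 6, 8, 9

1. `aba` → no match
2. `aa` → match
3. `ac` → match
4. `aaba` → no match
5 → no match
6. `ccaa` → match
7. `ccacabc` → no match
8. `acac` → match
9. `c` → match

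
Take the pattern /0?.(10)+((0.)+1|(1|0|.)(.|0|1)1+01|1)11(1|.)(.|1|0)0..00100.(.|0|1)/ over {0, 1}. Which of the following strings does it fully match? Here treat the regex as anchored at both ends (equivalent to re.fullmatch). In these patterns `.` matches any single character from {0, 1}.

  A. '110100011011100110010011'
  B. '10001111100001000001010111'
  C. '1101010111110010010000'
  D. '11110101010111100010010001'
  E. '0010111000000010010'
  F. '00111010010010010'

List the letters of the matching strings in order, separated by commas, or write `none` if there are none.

C, E

A → no match
B → no match
C → match
D → no match
E → match
F → no match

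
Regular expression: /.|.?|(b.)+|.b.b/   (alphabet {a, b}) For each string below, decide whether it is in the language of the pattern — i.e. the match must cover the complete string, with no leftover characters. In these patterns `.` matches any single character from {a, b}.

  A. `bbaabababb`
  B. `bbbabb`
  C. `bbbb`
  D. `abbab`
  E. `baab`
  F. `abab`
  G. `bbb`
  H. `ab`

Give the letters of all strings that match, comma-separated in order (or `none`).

A. `bbaabababb` → no match
B. `bbbabb` → match
C. `bbbb` → match
D. `abbab` → no match
E. `baab` → no match
F. `abab` → match
G. `bbb` → no match
H. `ab` → no match

B, C, F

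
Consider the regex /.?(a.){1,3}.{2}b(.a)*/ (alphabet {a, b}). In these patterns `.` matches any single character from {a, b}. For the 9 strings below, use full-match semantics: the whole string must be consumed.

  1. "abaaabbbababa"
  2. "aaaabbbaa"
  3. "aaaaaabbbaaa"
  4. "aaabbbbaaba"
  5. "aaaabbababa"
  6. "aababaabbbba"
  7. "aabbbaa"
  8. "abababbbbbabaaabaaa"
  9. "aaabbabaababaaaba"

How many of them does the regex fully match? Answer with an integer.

9

1 → match
2 → match
3 → match
4 → match
5 → match
6 → match
7 → match
8 → match
9 → match
Total matched: 9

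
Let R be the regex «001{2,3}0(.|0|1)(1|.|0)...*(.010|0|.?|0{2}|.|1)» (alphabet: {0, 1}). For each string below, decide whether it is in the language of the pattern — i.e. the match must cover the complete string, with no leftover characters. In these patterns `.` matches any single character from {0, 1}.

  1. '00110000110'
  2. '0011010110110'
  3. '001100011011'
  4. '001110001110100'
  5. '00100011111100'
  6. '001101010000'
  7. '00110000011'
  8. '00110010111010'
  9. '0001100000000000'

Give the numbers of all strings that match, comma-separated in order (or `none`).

1, 2, 3, 4, 6, 7, 8

1. '00110000110' → match
2 → match
3. '001100011011' → match
4 → match
5 → no match
6. '001101010000' → match
7. '00110000011' → match
8 → match
9 → no match — must start with '001'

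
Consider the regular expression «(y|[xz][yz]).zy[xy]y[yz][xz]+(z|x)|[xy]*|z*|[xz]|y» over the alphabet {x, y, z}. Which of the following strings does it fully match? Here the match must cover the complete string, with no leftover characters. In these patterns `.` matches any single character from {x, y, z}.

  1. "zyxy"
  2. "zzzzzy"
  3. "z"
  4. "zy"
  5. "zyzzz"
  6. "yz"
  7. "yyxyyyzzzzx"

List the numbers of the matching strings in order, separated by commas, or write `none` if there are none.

1 → no match
2 → no match
3 → match
4 → no match
5 → no match
6 → no match
7 → no match

3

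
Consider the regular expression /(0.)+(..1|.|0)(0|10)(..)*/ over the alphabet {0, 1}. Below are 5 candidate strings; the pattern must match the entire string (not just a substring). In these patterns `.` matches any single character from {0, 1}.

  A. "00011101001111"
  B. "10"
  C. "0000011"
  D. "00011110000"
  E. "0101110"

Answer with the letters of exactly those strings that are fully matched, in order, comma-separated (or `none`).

A → no match
B → no match — must start with "0"
C → no match
D → no match
E → match

E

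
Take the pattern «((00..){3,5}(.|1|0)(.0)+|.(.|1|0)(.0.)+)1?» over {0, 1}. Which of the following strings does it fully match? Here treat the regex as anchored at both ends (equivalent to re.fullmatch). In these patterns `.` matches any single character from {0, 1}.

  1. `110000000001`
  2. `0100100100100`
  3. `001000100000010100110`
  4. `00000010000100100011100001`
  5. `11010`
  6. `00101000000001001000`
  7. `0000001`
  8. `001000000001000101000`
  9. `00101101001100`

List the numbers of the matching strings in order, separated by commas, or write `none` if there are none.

1. `110000000001` → match
2 → no match
3 → no match
4 → match
5. `11010` → no match
6 → match
7. `0000001` → no match
8 → match
9 → match

1, 4, 6, 8, 9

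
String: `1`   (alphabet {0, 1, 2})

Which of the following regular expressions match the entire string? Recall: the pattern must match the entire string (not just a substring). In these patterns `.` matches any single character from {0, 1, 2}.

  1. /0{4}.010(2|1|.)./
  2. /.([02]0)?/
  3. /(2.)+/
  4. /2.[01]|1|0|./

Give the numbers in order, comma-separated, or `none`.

2, 4

1 → no match — must start with `0`
2 → match
3 → no match — must start with `2`
4 → match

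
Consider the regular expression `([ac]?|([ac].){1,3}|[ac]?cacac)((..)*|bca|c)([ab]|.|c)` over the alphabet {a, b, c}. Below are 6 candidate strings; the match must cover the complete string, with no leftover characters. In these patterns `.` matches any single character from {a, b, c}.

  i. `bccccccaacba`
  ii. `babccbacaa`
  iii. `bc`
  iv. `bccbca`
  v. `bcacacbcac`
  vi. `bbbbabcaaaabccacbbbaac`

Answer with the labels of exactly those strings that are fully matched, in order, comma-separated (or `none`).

i → no match
ii → no match
iii → no match
iv → no match
v → no match
vi → no match

none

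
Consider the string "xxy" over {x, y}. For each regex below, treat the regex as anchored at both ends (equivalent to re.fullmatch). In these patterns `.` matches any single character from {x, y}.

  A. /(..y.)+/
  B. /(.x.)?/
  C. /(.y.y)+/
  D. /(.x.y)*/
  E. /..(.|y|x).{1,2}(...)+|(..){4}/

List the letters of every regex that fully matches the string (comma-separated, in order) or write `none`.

B

A → no match
B → match
C → no match
D → no match
E → no match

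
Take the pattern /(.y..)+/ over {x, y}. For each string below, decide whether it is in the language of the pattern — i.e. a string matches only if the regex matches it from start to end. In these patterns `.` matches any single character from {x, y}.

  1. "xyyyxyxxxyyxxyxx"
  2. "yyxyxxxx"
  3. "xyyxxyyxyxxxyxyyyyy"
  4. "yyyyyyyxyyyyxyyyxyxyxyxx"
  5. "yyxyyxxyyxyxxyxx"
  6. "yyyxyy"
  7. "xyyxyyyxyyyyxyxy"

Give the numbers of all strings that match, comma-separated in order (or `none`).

1 → match
2 → no match
3 → no match
4 → match
5 → no match
6 → no match
7 → match

1, 4, 7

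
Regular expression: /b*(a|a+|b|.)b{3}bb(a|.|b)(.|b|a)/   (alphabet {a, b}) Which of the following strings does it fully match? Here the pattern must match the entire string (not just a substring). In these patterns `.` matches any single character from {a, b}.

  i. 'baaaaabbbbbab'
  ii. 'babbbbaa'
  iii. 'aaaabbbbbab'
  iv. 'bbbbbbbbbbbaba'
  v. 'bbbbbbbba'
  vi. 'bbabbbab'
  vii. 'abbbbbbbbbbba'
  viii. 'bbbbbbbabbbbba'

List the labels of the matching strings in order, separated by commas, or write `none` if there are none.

i → match
ii → no match
iii → match
iv → no match
v → match
vi → no match
vii → no match
viii → no match

i, iii, v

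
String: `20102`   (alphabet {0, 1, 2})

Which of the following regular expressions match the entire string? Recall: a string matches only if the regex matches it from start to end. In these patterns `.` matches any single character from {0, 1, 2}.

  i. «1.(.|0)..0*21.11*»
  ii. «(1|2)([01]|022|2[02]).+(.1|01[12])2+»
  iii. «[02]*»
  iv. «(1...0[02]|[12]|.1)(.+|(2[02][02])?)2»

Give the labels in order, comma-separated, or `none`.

i → no match — must start with `1`
ii → no match
iii → no match
iv → match

iv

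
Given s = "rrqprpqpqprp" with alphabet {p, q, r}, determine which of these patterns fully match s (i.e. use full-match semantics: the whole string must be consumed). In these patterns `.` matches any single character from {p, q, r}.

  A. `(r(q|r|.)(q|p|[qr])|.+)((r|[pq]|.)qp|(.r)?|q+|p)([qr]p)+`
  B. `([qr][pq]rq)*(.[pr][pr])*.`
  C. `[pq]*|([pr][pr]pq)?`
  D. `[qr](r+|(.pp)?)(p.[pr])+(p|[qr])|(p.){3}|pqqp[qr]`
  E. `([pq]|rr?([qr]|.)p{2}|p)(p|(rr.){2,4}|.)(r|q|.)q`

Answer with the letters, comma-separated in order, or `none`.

A

A → match
B → no match
C → no match
D → no match
E → no match — must end with "q"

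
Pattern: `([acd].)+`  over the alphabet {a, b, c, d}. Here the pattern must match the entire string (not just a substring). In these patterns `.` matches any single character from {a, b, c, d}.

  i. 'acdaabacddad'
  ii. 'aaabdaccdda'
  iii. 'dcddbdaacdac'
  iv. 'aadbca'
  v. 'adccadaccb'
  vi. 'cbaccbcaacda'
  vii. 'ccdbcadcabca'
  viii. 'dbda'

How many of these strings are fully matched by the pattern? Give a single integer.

i → match
ii → no match
iii → no match
iv → match
v → match
vi → match
vii → match
viii → match
Total matched: 6

6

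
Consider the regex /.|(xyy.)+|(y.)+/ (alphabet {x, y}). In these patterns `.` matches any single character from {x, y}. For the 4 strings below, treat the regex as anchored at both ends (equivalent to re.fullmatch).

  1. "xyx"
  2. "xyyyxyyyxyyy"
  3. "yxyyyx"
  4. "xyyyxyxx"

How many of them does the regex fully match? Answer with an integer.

2

1 → no match
2 → match
3 → match
4 → no match
Total matched: 2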